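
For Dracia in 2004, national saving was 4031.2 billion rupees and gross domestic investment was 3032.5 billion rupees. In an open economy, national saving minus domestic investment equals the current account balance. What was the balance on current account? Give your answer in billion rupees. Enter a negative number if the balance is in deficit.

998.7

CA = S - I = 4031.2 - 3032.5 = 998.7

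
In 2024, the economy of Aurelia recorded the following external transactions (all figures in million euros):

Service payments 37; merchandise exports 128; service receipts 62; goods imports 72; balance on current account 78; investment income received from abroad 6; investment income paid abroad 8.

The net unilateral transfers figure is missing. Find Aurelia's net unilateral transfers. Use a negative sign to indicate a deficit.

-1

Current account = goods balance + services balance + net primary income + net secondary income
Sum of the known components = 79
Net unilateral transfers = CA - (known components) = 78 - 79 = -1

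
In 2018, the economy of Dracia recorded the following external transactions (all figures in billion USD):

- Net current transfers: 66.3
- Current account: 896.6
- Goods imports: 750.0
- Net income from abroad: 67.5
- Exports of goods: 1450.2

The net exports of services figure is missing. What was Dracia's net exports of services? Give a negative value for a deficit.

Current account = goods balance + services balance + net primary income + net secondary income
Sum of the known components = 834.0
Net exports of services = CA - (known components) = 896.6 - 834.0 = 62.6

62.6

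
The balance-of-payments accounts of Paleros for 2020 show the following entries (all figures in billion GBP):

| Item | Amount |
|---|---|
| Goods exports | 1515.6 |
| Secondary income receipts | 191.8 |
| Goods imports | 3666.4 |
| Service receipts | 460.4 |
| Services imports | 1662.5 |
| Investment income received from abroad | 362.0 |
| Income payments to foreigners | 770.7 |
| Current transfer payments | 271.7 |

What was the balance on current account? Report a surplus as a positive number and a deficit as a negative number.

-3841.5

Goods balance = 1515.6 - 3666.4 = -2150.8
Services balance = 460.4 - 1662.5 = -1202.1
Trade balance (goods + services) = -2150.8 + (-1202.1) = -3352.9
Net primary income = 362.0 - 770.7 = -408.7
Net secondary income = 191.8 - 271.7 = -79.9
Current account = -3352.9 + (-408.7) + (-79.9) = -3841.5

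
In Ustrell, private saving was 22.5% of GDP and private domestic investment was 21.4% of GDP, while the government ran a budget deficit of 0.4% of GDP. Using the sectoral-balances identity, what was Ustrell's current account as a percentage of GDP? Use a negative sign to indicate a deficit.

0.7

By the sectoral-balances identity, CA = (S_private - I) + (T - G).
Private balance = 22.5 - 21.4 = 1.1
Government balance (T - G) = -0.4
CA = 1.1 + (-0.4) = 0.7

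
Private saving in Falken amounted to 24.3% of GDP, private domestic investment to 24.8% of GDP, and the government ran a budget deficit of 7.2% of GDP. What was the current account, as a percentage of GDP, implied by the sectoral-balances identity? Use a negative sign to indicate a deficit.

By the sectoral-balances identity, CA = (S_private - I) + (T - G).
Private balance = 24.3 - 24.8 = -0.5
Government balance (T - G) = -7.2
CA = -0.5 + (-7.2) = -7.7

-7.7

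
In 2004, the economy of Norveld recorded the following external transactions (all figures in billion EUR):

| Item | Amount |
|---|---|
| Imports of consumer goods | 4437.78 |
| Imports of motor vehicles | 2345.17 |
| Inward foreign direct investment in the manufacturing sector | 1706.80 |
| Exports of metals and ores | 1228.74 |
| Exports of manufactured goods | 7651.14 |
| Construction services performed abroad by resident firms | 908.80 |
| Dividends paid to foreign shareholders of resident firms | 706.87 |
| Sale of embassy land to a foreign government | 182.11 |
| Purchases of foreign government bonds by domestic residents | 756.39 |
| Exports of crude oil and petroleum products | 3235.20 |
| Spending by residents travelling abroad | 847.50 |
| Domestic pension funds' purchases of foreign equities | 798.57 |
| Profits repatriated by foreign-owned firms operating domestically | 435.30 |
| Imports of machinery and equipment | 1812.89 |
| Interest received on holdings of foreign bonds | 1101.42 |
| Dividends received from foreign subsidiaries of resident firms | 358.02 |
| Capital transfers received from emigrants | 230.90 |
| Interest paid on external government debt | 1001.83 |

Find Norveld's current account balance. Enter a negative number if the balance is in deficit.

2895.98

Goods: -4437.78 + 3235.20 - 2345.17 + 1228.74 - 1812.89 + 7651.14 = 3519.24
Services: 908.80 - 847.50 = 61.30
Primary income: -435.30 + 358.02 - 1001.83 - 706.87 + 1101.42 = -684.56
Current account = 3519.24 + 61.30 + (-684.56) = 2895.98
(Excluded from the current account — financial account: inward foreign direct investment in the manufacturing sector 1706.80, purchases of foreign government bonds by domestic residents 756.39, domestic pension funds' purchases of foreign equities 798.57; capital account: sale of embassy land to a foreign government 182.11, capital transfers received from emigrants 230.90.)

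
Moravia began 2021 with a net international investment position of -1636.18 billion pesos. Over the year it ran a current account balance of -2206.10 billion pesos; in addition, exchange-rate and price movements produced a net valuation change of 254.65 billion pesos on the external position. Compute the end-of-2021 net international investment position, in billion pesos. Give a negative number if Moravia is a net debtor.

Change in NIIP = current account + net valuation change = -2206.10 + 254.65 = -1951.45
End-of-year NIIP = -1636.18 + (-1951.45) = -3587.63

-3587.63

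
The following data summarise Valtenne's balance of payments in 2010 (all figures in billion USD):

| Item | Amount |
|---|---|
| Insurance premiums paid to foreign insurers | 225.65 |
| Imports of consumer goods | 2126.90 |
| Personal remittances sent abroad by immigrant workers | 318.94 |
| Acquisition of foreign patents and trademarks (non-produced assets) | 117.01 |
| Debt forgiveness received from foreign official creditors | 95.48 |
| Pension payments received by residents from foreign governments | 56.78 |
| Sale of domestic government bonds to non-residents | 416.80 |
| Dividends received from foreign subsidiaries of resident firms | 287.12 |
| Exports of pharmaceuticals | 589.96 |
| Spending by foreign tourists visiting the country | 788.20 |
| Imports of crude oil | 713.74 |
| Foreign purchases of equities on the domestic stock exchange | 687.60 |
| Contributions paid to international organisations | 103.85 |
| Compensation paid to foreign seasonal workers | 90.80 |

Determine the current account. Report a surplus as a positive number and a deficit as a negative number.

-1857.82

Goods: -2126.90 - 713.74 + 589.96 = -2250.68
Services: 788.20 - 225.65 = 562.55
Primary income: -90.80 + 287.12 = 196.32
Secondary income: 56.78 - 103.85 - 318.94 = -366.01
Current account = (-2250.68) + 562.55 + 196.32 + (-366.01) = -1857.82
(Excluded from the current account — capital account: acquisition of foreign patents and trademarks (non-produced assets) 117.01, debt forgiveness received from foreign official creditors 95.48; financial account: sale of domestic government bonds to non-residents 416.80, foreign purchases of equities on the domestic stock exchange 687.60.)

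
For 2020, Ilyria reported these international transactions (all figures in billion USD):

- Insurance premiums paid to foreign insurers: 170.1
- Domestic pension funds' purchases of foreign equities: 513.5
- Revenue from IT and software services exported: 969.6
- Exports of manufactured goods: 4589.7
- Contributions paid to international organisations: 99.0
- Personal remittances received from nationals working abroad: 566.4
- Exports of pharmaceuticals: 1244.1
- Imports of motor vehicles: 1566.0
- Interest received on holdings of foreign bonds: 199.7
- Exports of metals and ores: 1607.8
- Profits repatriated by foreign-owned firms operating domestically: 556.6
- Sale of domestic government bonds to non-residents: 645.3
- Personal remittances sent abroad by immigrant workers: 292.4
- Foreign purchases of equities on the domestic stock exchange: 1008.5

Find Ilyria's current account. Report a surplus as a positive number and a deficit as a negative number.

6493.2

Goods: -1566.0 + 1607.8 + 1244.1 + 4589.7 = 5875.6
Services: 969.6 - 170.1 = 799.5
Primary income: 199.7 - 556.6 = -356.9
Secondary income: -292.4 - 99.0 + 566.4 = 175.0
Current account = 5875.6 + 799.5 + (-356.9) + 175.0 = 6493.2
(Excluded from the current account — financial account: domestic pension funds' purchases of foreign equities 513.5, sale of domestic government bonds to non-residents 645.3, foreign purchases of equities on the domestic stock exchange 1008.5.)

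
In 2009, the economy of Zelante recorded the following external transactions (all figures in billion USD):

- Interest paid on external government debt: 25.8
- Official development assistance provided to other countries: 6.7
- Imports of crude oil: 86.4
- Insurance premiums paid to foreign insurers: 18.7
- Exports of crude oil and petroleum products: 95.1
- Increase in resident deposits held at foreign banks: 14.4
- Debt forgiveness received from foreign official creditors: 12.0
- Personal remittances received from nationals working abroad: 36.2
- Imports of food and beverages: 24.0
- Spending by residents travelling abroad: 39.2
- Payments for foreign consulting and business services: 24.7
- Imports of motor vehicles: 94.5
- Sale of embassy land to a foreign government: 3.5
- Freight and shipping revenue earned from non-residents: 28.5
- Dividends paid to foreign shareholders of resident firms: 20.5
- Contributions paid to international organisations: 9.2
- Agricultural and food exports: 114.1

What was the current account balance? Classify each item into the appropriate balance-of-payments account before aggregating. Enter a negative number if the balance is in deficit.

-75.8

Goods: 95.1 - 94.5 - 24.0 + 114.1 - 86.4 = 4.3
Services: -18.7 + 28.5 - 39.2 - 24.7 = -54.1
Primary income: -25.8 - 20.5 = -46.3
Secondary income: 36.2 - 9.2 - 6.7 = 20.3
Current account = 4.3 + (-54.1) + (-46.3) + 20.3 = -75.8
(Excluded from the current account — financial account: increase in resident deposits held at foreign banks 14.4; capital account: debt forgiveness received from foreign official creditors 12.0, sale of embassy land to a foreign government 3.5.)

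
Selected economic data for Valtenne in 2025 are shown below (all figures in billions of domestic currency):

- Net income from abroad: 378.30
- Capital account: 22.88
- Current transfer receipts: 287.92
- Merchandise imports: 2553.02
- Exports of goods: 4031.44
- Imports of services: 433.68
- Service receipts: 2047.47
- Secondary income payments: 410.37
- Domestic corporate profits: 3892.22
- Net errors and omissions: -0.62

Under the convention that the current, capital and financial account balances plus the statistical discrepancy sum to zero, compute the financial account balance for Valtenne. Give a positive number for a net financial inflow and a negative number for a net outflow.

-3370.32

Goods balance = 4031.44 - 2553.02 = 1478.42
Services balance = 2047.47 - 433.68 = 1613.79
Trade balance (goods + services) = 1478.42 + 1613.79 = 3092.21
Net primary income = 378.30
Net secondary income = 287.92 - 410.37 = -122.45
Current account = 3092.21 + 378.30 + (-122.45) = 3348.06
Financial account = -(3348.06 + 22.88 + (-0.62)) = -3370.32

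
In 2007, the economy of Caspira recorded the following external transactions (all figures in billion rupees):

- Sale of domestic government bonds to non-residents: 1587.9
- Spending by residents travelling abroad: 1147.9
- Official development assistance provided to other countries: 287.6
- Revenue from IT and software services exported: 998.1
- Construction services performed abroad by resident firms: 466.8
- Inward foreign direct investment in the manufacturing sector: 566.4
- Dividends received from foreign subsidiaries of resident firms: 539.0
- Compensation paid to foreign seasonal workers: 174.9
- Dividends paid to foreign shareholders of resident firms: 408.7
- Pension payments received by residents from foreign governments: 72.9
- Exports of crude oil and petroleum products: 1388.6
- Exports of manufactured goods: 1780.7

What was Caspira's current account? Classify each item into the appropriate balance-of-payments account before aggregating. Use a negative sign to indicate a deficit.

3227.0

Goods: 1780.7 + 1388.6 = 3169.3
Services: -1147.9 + 466.8 + 998.1 = 317.0
Primary income: -174.9 - 408.7 + 539.0 = -44.6
Secondary income: -287.6 + 72.9 = -214.7
Current account = 3169.3 + 317.0 + (-44.6) + (-214.7) = 3227.0
(Excluded from the current account — financial account: sale of domestic government bonds to non-residents 1587.9, inward foreign direct investment in the manufacturing sector 566.4.)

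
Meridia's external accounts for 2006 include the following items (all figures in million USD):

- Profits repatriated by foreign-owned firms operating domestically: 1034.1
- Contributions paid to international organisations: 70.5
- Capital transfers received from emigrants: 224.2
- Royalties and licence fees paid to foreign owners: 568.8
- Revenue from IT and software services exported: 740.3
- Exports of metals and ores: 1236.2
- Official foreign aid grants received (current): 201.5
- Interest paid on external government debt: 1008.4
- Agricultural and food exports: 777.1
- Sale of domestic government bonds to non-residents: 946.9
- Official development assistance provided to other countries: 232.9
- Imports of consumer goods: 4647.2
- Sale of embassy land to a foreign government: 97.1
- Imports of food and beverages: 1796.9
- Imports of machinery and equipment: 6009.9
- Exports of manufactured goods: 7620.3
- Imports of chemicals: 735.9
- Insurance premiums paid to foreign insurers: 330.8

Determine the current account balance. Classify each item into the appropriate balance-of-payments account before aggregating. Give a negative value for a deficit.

Goods: -1796.9 - 4647.2 + 777.1 - 735.9 + 7620.3 + 1236.2 - 6009.9 = -3556.3
Services: -568.8 + 740.3 - 330.8 = -159.3
Primary income: -1034.1 - 1008.4 = -2042.5
Secondary income: 201.5 - 232.9 - 70.5 = -101.9
Current account = (-3556.3) + (-159.3) + (-2042.5) + (-101.9) = -5860.0
(Excluded from the current account — capital account: capital transfers received from emigrants 224.2, sale of embassy land to a foreign government 97.1; financial account: sale of domestic government bonds to non-residents 946.9.)

-5860.0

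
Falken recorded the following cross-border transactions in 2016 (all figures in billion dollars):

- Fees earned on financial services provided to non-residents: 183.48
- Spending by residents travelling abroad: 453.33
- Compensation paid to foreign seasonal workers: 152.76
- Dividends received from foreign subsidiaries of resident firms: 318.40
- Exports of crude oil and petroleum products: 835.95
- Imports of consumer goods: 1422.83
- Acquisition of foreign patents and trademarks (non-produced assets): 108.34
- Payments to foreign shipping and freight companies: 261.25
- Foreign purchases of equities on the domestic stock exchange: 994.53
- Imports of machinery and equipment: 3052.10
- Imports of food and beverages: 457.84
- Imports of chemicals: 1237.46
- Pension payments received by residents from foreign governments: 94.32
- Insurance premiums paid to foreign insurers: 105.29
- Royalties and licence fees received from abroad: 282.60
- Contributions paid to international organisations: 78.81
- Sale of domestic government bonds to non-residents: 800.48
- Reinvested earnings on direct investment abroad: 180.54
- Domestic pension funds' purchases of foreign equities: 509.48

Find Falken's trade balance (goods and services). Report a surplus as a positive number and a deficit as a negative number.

Goods: 835.95 - 1422.83 - 1237.46 - 3052.10 - 457.84 = -5334.28
Services: -105.29 - 261.25 + 183.48 + 282.60 - 453.33 = -353.79
Trade balance = -5334.28 + (-353.79) = -5688.07
(Excluded from the trade balance — primary income: compensation paid to foreign seasonal workers 152.76, dividends received from foreign subsidiaries of resident firms 318.40, reinvested earnings on direct investment abroad 180.54; capital account: acquisition of foreign patents and trademarks (non-produced assets) 108.34; financial account: foreign purchases of equities on the domestic stock exchange 994.53, sale of domestic government bonds to non-residents 800.48, domestic pension funds' purchases of foreign equities 509.48; secondary income: pension payments received by residents from foreign governments 94.32, contributions paid to international organisations 78.81.)

-5688.07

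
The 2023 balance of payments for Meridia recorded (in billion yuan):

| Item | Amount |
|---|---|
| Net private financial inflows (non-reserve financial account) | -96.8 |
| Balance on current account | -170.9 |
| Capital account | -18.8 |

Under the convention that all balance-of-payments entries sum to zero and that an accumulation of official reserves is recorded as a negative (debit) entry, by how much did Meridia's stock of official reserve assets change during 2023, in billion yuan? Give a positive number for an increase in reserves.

-286.5

Official reserve transactions balance = -((-170.9) + (-18.8) + (-96.8)) = 286.5
An accumulation of reserves is recorded as a debit (negative entry), so the change in the stock of reserves is the negative of that balance.
Change in official reserves = -(286.5) = -286.5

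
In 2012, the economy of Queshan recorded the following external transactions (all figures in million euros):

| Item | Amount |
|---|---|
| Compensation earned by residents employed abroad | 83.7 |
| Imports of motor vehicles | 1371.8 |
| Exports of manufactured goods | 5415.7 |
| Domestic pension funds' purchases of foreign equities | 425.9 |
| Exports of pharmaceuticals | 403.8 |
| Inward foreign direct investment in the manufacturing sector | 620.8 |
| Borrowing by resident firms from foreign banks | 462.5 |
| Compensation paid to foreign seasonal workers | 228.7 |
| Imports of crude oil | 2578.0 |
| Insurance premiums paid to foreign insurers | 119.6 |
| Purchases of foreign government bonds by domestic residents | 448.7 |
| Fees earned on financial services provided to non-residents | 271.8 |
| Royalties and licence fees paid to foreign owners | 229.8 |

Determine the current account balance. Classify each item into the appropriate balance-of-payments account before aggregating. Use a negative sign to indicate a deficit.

1647.1

Goods: 5415.7 - 1371.8 + 403.8 - 2578.0 = 1869.7
Services: -229.8 + 271.8 - 119.6 = -77.6
Primary income: -228.7 + 83.7 = -145.0
Current account = 1869.7 + (-77.6) + (-145.0) = 1647.1
(Excluded from the current account — financial account: domestic pension funds' purchases of foreign equities 425.9, inward foreign direct investment in the manufacturing sector 620.8, borrowing by resident firms from foreign banks 462.5, purchases of foreign government bonds by domestic residents 448.7.)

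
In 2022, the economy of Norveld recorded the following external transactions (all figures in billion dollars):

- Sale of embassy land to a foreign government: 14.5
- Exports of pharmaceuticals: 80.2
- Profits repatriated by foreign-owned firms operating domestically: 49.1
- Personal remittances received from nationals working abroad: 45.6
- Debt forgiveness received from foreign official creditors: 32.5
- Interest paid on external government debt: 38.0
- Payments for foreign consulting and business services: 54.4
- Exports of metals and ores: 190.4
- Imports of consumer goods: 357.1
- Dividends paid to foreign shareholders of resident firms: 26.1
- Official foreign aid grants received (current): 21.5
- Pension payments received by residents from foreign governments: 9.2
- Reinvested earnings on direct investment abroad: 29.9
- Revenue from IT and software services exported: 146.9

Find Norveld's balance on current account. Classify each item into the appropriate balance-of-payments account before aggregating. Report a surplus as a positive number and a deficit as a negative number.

-1.0

Goods: -357.1 + 190.4 + 80.2 = -86.5
Services: 146.9 - 54.4 = 92.5
Primary income: 29.9 - 49.1 - 26.1 - 38.0 = -83.3
Secondary income: 45.6 + 21.5 + 9.2 = 76.3
Current account = (-86.5) + 92.5 + (-83.3) + 76.3 = -1.0
(Excluded from the current account — capital account: sale of embassy land to a foreign government 14.5, debt forgiveness received from foreign official creditors 32.5.)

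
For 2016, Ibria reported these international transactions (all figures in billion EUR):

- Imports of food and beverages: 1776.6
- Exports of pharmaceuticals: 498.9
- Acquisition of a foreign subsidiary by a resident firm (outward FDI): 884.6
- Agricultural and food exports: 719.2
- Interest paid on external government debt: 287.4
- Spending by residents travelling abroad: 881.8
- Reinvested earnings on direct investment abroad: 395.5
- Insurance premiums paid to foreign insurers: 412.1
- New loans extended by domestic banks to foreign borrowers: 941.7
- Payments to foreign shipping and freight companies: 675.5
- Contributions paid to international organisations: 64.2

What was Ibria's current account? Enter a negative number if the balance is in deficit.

Goods: 498.9 + 719.2 - 1776.6 = -558.5
Services: -412.1 - 881.8 - 675.5 = -1969.4
Primary income: 395.5 - 287.4 = 108.1
Secondary income: -64.2
Current account = (-558.5) + (-1969.4) + 108.1 + (-64.2) = -2484.0
(Excluded from the current account — financial account: acquisition of a foreign subsidiary by a resident firm (outward FDI) 884.6, new loans extended by domestic banks to foreign borrowers 941.7.)

-2484.0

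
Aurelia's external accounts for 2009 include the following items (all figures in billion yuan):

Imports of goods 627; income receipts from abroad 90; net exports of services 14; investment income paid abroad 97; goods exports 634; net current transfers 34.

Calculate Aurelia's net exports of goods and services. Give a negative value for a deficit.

21

Goods balance = 634 - 627 = 7
Services balance = 14
Trade balance (goods + services) = 7 + 14 = 21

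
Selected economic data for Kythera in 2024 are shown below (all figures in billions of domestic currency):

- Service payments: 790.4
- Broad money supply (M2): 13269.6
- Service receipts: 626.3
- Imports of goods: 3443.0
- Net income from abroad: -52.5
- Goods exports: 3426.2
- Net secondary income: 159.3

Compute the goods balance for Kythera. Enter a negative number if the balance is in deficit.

-16.8

Goods balance = 3426.2 - 3443.0 = -16.8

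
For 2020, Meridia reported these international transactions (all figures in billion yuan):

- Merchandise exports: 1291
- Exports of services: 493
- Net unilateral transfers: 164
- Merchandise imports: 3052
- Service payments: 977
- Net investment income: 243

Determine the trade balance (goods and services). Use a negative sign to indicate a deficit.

Goods balance = 1291 - 3052 = -1761
Services balance = 493 - 977 = -484
Trade balance (goods + services) = -1761 + (-484) = -2245

-2245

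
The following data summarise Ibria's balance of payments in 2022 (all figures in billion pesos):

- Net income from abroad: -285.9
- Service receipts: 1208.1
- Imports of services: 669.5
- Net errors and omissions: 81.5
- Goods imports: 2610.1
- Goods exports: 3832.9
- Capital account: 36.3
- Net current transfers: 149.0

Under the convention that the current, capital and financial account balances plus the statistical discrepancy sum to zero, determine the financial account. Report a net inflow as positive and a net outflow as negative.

-1742.3

Goods balance = 3832.9 - 2610.1 = 1222.8
Services balance = 1208.1 - 669.5 = 538.6
Trade balance (goods + services) = 1222.8 + 538.6 = 1761.4
Net primary income = -285.9
Net secondary income = 149.0
Current account = 1761.4 + (-285.9) + 149.0 = 1624.5
Financial account = -(1624.5 + 36.3 + 81.5) = -1742.3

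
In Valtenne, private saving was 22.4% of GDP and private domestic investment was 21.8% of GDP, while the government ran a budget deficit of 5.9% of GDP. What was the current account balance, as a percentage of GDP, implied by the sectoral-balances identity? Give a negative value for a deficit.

By the sectoral-balances identity, CA = (S_private - I) + (T - G).
Private balance = 22.4 - 21.8 = 0.6
Government balance (T - G) = -5.9
CA = 0.6 + (-5.9) = -5.3

-5.3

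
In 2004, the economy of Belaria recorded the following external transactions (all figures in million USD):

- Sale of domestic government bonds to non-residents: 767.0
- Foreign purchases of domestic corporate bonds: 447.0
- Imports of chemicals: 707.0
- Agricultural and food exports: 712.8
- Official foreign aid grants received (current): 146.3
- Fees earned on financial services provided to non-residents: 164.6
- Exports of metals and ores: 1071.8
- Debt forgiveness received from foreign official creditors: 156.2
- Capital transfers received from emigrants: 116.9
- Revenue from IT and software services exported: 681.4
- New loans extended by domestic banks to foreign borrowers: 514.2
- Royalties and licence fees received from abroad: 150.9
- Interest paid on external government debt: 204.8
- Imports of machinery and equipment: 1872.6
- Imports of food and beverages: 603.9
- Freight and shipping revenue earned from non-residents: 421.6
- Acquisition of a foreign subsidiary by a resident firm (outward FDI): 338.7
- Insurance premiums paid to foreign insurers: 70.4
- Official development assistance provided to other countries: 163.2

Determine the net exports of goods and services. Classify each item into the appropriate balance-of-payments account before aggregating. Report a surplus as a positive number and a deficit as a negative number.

-50.8

Goods: -1872.6 - 707.0 + 1071.8 - 603.9 + 712.8 = -1398.9
Services: 164.6 - 70.4 + 421.6 + 681.4 + 150.9 = 1348.1
Trade balance = -1398.9 + 1348.1 = -50.8
(Excluded from the trade balance — financial account: sale of domestic government bonds to non-residents 767.0, foreign purchases of domestic corporate bonds 447.0, new loans extended by domestic banks to foreign borrowers 514.2, acquisition of a foreign subsidiary by a resident firm (outward FDI) 338.7; secondary income: official foreign aid grants received (current) 146.3, official development assistance provided to other countries 163.2; capital account: debt forgiveness received from foreign official creditors 156.2, capital transfers received from emigrants 116.9; primary income: interest paid on external government debt 204.8.)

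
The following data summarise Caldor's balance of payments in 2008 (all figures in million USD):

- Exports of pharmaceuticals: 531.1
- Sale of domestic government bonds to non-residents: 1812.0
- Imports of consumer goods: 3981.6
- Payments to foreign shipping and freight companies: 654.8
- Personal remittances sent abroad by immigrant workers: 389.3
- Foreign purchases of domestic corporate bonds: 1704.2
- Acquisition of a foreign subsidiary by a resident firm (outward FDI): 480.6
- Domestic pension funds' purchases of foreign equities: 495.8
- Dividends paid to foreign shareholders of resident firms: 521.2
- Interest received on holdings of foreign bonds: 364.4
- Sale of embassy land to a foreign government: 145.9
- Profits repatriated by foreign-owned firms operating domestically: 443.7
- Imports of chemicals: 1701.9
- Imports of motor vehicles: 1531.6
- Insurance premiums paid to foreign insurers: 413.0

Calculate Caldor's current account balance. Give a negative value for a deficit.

Goods: -1701.9 + 531.1 - 3981.6 - 1531.6 = -6684.0
Services: -654.8 - 413.0 = -1067.8
Primary income: 364.4 - 521.2 - 443.7 = -600.5
Secondary income: -389.3
Current account = (-6684.0) + (-1067.8) + (-600.5) + (-389.3) = -8741.6
(Excluded from the current account — financial account: sale of domestic government bonds to non-residents 1812.0, foreign purchases of domestic corporate bonds 1704.2, acquisition of a foreign subsidiary by a resident firm (outward FDI) 480.6, domestic pension funds' purchases of foreign equities 495.8; capital account: sale of embassy land to a foreign government 145.9.)

-8741.6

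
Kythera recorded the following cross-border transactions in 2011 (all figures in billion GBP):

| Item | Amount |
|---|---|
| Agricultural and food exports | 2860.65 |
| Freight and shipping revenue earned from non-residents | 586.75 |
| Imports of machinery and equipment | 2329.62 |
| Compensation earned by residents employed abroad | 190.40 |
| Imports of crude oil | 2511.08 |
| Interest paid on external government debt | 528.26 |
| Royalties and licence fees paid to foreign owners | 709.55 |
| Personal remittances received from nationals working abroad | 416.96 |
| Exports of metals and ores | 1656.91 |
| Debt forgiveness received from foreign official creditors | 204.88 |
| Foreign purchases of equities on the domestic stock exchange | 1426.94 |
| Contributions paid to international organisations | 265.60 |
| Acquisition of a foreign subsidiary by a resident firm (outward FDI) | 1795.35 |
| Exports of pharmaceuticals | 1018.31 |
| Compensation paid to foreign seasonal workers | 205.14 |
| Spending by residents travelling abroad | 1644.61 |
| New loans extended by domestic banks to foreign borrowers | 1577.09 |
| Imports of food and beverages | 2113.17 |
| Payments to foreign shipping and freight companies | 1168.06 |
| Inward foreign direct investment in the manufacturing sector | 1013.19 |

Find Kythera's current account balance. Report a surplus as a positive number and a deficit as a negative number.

-4745.11

Goods: 1656.91 + 2860.65 - 2113.17 - 2511.08 + 1018.31 - 2329.62 = -1418.00
Services: 586.75 - 1644.61 - 709.55 - 1168.06 = -2935.47
Primary income: -528.26 - 205.14 + 190.40 = -543.00
Secondary income: -265.60 + 416.96 = 151.36
Current account = (-1418.00) + (-2935.47) + (-543.00) + 151.36 = -4745.11
(Excluded from the current account — capital account: debt forgiveness received from foreign official creditors 204.88; financial account: foreign purchases of equities on the domestic stock exchange 1426.94, acquisition of a foreign subsidiary by a resident firm (outward FDI) 1795.35, new loans extended by domestic banks to foreign borrowers 1577.09, inward foreign direct investment in the manufacturing sector 1013.19.)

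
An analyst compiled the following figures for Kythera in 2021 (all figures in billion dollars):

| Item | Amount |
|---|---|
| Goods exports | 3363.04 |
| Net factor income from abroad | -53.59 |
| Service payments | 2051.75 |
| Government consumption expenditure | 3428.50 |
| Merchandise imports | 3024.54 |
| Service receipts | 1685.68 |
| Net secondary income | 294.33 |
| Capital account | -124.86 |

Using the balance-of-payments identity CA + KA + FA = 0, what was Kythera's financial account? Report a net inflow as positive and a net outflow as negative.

Goods balance = 3363.04 - 3024.54 = 338.50
Services balance = 1685.68 - 2051.75 = -366.07
Trade balance (goods + services) = 338.50 + (-366.07) = -27.57
Net primary income = -53.59
Net secondary income = 294.33
Current account = -27.57 + (-53.59) + 294.33 = 213.17
Financial account = -(213.17 + (-124.86)) = -88.31

-88.31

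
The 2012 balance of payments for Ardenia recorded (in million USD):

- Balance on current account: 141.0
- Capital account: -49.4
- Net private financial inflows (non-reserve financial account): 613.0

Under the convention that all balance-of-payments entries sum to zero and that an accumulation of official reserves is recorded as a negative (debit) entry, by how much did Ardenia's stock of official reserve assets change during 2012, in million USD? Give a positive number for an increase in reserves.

704.6

Official reserve transactions balance = -(141.0 + (-49.4) + 613.0) = -704.6
An accumulation of reserves is recorded as a debit (negative entry), so the change in the stock of reserves is the negative of that balance.
Change in official reserves = -(-704.6) = 704.6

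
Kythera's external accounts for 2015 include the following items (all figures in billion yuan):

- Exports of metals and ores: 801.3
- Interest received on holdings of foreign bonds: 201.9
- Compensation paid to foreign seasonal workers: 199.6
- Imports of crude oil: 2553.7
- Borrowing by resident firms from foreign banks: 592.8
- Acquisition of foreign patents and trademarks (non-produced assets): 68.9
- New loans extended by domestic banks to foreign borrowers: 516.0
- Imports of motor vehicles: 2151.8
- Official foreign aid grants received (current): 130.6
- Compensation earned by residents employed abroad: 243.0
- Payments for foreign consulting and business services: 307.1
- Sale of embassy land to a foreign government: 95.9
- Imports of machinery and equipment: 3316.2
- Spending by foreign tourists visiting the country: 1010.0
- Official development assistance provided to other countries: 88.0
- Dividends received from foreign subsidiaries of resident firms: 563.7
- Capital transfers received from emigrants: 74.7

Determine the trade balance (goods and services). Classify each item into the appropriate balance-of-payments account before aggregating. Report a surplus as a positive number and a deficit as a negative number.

Goods: -3316.2 - 2151.8 + 801.3 - 2553.7 = -7220.4
Services: -307.1 + 1010.0 = 702.9
Trade balance = -7220.4 + 702.9 = -6517.5
(Excluded from the trade balance — primary income: interest received on holdings of foreign bonds 201.9, compensation paid to foreign seasonal workers 199.6, compensation earned by residents employed abroad 243.0, dividends received from foreign subsidiaries of resident firms 563.7; financial account: borrowing by resident firms from foreign banks 592.8, new loans extended by domestic banks to foreign borrowers 516.0; capital account: acquisition of foreign patents and trademarks (non-produced assets) 68.9, sale of embassy land to a foreign government 95.9, capital transfers received from emigrants 74.7; secondary income: official foreign aid grants received (current) 130.6, official development assistance provided to other countries 88.0.)

-6517.5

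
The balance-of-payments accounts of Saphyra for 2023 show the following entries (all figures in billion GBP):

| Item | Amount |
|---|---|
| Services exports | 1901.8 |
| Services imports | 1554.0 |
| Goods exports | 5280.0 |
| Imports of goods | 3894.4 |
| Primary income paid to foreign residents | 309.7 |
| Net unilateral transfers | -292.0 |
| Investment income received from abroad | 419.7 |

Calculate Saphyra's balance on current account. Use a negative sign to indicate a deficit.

Goods balance = 5280.0 - 3894.4 = 1385.6
Services balance = 1901.8 - 1554.0 = 347.8
Trade balance (goods + services) = 1385.6 + 347.8 = 1733.4
Net primary income = 419.7 - 309.7 = 110.0
Net secondary income = -292.0
Current account = 1733.4 + 110.0 + (-292.0) = 1551.4

1551.4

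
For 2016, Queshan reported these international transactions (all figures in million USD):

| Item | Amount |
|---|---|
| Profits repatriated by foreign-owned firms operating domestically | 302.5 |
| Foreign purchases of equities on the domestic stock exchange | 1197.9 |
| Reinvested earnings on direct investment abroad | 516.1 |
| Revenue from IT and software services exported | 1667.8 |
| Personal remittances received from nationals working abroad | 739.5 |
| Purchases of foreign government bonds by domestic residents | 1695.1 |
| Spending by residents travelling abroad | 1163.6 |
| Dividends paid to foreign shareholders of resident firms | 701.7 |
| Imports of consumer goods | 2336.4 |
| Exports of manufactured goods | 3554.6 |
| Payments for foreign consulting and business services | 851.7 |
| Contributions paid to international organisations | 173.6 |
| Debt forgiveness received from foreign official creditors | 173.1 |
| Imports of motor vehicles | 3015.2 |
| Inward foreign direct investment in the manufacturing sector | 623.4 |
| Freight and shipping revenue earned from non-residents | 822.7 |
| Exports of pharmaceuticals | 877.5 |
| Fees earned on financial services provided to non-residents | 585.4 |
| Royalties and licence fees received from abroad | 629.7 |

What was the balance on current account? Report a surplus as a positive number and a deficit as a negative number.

848.6

Goods: 877.5 - 2336.4 - 3015.2 + 3554.6 = -919.5
Services: 1667.8 - 851.7 + 822.7 + 629.7 + 585.4 - 1163.6 = 1690.3
Primary income: -302.5 + 516.1 - 701.7 = -488.1
Secondary income: -173.6 + 739.5 = 565.9
Current account = (-919.5) + 1690.3 + (-488.1) + 565.9 = 848.6
(Excluded from the current account — financial account: foreign purchases of equities on the domestic stock exchange 1197.9, purchases of foreign government bonds by domestic residents 1695.1, inward foreign direct investment in the manufacturing sector 623.4; capital account: debt forgiveness received from foreign official creditors 173.1.)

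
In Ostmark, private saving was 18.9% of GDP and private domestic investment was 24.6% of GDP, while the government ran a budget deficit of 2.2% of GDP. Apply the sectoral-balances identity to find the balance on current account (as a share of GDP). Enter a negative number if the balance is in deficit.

-7.9

By the sectoral-balances identity, CA = (S_private - I) + (T - G).
Private balance = 18.9 - 24.6 = -5.7
Government balance (T - G) = -2.2
CA = -5.7 + (-2.2) = -7.9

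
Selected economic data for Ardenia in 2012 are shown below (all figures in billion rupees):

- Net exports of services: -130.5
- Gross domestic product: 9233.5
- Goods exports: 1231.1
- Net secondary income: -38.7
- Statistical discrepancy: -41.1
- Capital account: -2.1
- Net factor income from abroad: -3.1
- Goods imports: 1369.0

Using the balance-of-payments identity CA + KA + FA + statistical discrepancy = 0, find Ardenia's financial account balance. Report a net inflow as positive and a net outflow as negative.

Goods balance = 1231.1 - 1369.0 = -137.9
Services balance = -130.5
Trade balance (goods + services) = -137.9 + (-130.5) = -268.4
Net primary income = -3.1
Net secondary income = -38.7
Current account = -268.4 + (-3.1) + (-38.7) = -310.2
Financial account = -(-310.2 + (-2.1) + (-41.1)) = 353.4

353.4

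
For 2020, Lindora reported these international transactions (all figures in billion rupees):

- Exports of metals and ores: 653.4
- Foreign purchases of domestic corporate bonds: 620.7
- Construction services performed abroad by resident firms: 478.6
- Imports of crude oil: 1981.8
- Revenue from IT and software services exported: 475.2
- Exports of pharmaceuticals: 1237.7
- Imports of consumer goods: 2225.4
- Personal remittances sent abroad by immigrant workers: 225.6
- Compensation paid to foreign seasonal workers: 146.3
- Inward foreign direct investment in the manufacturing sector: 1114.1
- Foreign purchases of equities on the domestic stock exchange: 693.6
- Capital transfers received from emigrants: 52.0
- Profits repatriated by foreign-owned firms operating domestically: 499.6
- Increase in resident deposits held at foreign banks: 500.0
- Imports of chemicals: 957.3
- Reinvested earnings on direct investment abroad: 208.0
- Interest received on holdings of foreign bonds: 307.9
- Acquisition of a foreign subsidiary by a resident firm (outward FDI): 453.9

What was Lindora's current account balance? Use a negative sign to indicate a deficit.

-2675.2

Goods: 1237.7 + 653.4 - 1981.8 - 957.3 - 2225.4 = -3273.4
Services: 475.2 + 478.6 = 953.8
Primary income: 307.9 - 146.3 - 499.6 + 208.0 = -130.0
Secondary income: -225.6
Current account = (-3273.4) + 953.8 + (-130.0) + (-225.6) = -2675.2
(Excluded from the current account — financial account: foreign purchases of domestic corporate bonds 620.7, inward foreign direct investment in the manufacturing sector 1114.1, foreign purchases of equities on the domestic stock exchange 693.6, increase in resident deposits held at foreign banks 500.0, acquisition of a foreign subsidiary by a resident firm (outward FDI) 453.9; capital account: capital transfers received from emigrants 52.0.)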